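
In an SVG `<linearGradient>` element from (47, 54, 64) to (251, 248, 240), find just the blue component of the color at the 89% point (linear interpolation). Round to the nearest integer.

221

B = 64 + 0.89 × (240 − 64) = 220.64 → 221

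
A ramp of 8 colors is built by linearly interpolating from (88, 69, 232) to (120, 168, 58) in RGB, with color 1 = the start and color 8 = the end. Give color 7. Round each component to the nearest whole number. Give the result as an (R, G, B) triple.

With 8 swatches and endpoints inclusive, swatch 7 sits at t = (7 − 1)/(8 − 1) = 6/7 ≈ 0.8571.
R = 88 + 0.8571 × (120 − 88) = 115.427 → 115
G = 69 + 0.8571 × (168 − 69) = 153.853 → 154
B = 232 + 0.8571 × (58 − 232) = 82.865 → 83

(115, 154, 83)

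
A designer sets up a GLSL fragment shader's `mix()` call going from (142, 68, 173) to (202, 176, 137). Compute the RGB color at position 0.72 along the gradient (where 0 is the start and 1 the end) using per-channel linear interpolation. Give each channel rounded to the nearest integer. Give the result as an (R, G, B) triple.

(185, 146, 147)

R = 142 + 0.72 × (202 − 142) = 142 + 0.72 × 60 = 185.2 → 185
G = 68 + 0.72 × (176 − 68) = 68 + 0.72 × 108 = 145.76 → 146
B = 173 + 0.72 × (137 − 173) = 173 + 0.72 × -36 = 147.08 → 147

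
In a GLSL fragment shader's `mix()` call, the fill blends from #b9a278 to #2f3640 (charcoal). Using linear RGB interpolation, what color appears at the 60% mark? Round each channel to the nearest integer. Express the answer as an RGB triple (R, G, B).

(102, 97, 86)

#b9a278 → (185, 162, 120); #2f3640 → (47, 54, 64).
60% corresponds to t = 0.6.
R = 185 + 0.6 × (47 − 185) = 185 + 0.6 × -138 = 102.2 → 102
G = 162 + 0.6 × (54 − 162) = 162 + 0.6 × -108 = 97.2 → 97
B = 120 + 0.6 × (64 − 120) = 120 + 0.6 × -56 = 86.4 → 86
So the blended color is (102, 97, 86), about #666156.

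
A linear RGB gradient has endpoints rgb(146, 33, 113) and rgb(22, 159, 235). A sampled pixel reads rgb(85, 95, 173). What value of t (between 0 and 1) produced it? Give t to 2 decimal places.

Invert the lerp on the G channel (largest span, 126): t = (95 − 33) / (159 − 33) = 62/126 = 0.49206.
Check on R: (85 − 146)/(22 − 146) = 0.4919 ✓

0.49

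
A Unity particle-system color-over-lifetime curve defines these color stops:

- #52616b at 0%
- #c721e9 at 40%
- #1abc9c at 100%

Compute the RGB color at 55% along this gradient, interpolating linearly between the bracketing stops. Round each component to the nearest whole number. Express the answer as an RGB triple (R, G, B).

55% lies between the 40% and 100% stops, so the local fraction is t = (55 − 40)/(100 − 40) = 15/60 ≈ 0.25.
#c721e9 → (199, 33, 233); #1abc9c → (26, 188, 156).
R = 199 + 0.25 × (26 − 199) = 155.75 → 156
G = 33 + 0.25 × (188 − 33) = 71.75 → 72
B = 233 + 0.25 × (156 − 233) = 213.75 → 214

(156, 72, 214)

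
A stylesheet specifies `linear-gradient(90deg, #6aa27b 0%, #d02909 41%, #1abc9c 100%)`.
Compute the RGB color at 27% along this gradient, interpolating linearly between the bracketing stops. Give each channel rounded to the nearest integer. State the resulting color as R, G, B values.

(173, 82, 48)

27% lies between the 0% and 41% stops, so the local fraction is t = (27 − 0)/(41 − 0) = 27/41 ≈ 0.6585.
#6aa27b → (106, 162, 123); #d02909 → (208, 41, 9).
R = 106 + 0.6585 × (208 − 106) = 173.167 → 173
G = 162 + 0.6585 × (41 − 162) = 82.322 → 82
B = 123 + 0.6585 × (9 − 123) = 47.931 → 48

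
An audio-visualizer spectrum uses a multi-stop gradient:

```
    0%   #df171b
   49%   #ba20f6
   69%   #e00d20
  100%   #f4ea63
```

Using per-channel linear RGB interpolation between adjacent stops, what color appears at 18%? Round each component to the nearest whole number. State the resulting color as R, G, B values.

(209, 26, 107)

18% lies between the 0% and 49% stops, so the local fraction is t = (18 − 0)/(49 − 0) = 18/49 ≈ 0.3673.
#df171b → (223, 23, 27); #ba20f6 → (186, 32, 246).
R = 223 + 0.3673 × (186 − 223) = 209.41 → 209
G = 23 + 0.3673 × (32 − 23) = 26.306 → 26
B = 27 + 0.3673 × (246 − 27) = 107.439 → 107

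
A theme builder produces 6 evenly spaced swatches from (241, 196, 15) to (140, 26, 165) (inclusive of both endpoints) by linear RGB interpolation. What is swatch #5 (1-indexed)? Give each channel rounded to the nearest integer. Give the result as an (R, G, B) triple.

(160, 60, 135)

With 6 swatches and endpoints inclusive, swatch 5 sits at t = (5 − 1)/(6 − 1) = 4/5 ≈ 0.8.
R = 241 + 0.8 × (140 − 241) = 160.2 → 160
G = 196 + 0.8 × (26 − 196) = 60 → 60
B = 15 + 0.8 × (165 − 15) = 135 → 135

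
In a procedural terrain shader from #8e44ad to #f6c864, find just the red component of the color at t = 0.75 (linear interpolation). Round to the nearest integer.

220

R₁ = 142 (from #8e44ad), R₂ = 246 (from #f6c864).
R = 142 + 0.75 × (246 − 142) = 220 → 220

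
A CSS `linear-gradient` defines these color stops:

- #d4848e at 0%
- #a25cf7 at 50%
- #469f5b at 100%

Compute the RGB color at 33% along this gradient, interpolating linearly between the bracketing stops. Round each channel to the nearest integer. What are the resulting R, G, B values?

33% lies between the 0% and 50% stops, so the local fraction is t = (33 − 0)/(50 − 0) = 33/50 ≈ 0.66.
#d4848e → (212, 132, 142); #a25cf7 → (162, 92, 247).
R = 212 + 0.66 × (162 − 212) = 179 → 179
G = 132 + 0.66 × (92 − 132) = 105.6 → 106
B = 142 + 0.66 × (247 − 142) = 211.3 → 211

(179, 106, 211)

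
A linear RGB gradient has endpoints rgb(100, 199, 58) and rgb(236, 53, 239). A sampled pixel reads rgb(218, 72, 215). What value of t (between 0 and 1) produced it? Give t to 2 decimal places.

Invert the lerp on the B channel (largest span, 181): t = (215 − 58) / (239 − 58) = 157/181 = 0.8674.
Check on R: (218 − 100)/(236 − 100) = 0.8676 ✓

0.87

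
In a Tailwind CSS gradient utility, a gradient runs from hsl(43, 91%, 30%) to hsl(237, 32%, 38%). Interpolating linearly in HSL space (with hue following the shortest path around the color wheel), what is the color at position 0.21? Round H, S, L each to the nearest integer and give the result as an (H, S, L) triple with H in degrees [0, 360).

(8, 79, 32)

Hue: 237 − 43 = 194°, but |194| > 180 so the shorter arc goes the other way: Δh = 194 − 360 = -166°.
H = 43 + 0.21 × (-166) = 8.14 → 8°
S = 91 + 0.21 × (32 − 91) = 78.61 → 79%
L = 30 + 0.21 × (38 − 30) = 31.68 → 32%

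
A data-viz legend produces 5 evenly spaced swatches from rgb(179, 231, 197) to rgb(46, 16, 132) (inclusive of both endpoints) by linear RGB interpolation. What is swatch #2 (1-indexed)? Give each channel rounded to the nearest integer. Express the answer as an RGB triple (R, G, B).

With 5 swatches and endpoints inclusive, swatch 2 sits at t = (2 − 1)/(5 − 1) = 1/4 ≈ 0.25.
R = 179 + 0.25 × (46 − 179) = 145.75 → 146
G = 231 + 0.25 × (16 − 231) = 177.25 → 177
B = 197 + 0.25 × (132 − 197) = 180.75 → 181

(146, 177, 181)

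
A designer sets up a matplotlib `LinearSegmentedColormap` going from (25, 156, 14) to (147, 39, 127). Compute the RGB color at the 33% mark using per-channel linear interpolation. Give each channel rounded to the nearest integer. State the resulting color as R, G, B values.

33% corresponds to t = 0.33.
R = 25 + 0.33 × (147 − 25) = 25 + 0.33 × 122 = 65.26 → 65
G = 156 + 0.33 × (39 − 156) = 156 + 0.33 × -117 = 117.39 → 117
B = 14 + 0.33 × (127 − 14) = 14 + 0.33 × 113 = 51.29 → 51

(65, 117, 51)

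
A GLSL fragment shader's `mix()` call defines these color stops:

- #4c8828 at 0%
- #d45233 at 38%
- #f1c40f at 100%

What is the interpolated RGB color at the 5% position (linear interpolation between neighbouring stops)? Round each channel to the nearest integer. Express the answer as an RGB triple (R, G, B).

5% lies between the 0% and 38% stops, so the local fraction is t = (5 − 0)/(38 − 0) = 5/38 ≈ 0.1316.
#4c8828 → (76, 136, 40); #d45233 → (212, 82, 51).
R = 76 + 0.1316 × (212 − 76) = 93.898 → 94
G = 136 + 0.1316 × (82 − 136) = 128.894 → 129
B = 40 + 0.1316 × (51 − 40) = 41.448 → 41

(94, 129, 41)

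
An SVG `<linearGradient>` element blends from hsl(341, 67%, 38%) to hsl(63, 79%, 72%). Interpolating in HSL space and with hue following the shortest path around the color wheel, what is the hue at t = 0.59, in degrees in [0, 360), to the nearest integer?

29

Hue: 63 − 341 = -278°, but |-278| > 180 so the shorter arc goes the other way: Δh = -278 + 360 = 82°.
H = 341 + 0.59 × (82) = 389.38 → 389 → 389 mod 360 = 29°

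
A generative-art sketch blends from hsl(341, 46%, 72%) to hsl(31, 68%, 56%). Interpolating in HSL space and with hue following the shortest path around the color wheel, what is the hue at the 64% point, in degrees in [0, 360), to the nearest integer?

Hue: 31 − 341 = -310°, but |-310| > 180 so the shorter arc goes the other way: Δh = -310 + 360 = 50°.
H = 341 + 0.64 × (50) = 373 → 373 → 373 mod 360 = 13°

13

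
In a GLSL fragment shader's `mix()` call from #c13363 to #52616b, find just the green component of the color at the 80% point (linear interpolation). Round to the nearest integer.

G₁ = 51 (from #c13363), G₂ = 97 (from #52616b).
G = 51 + 0.8 × (97 − 51) = 87.8 → 88

88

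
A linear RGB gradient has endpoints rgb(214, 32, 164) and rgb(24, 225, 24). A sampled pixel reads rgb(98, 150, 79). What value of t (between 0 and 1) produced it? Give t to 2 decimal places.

0.61

Invert the lerp on the G channel (largest span, 193): t = (150 − 32) / (225 − 32) = 118/193 = 0.6114.
Check on R: (98 − 214)/(24 − 214) = 0.6105 ✓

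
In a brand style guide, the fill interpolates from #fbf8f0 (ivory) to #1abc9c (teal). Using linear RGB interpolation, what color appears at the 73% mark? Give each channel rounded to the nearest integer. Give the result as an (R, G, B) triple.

(87, 204, 179)

#fbf8f0 → (251, 248, 240); #1abc9c → (26, 188, 156).
73% corresponds to t = 0.73.
R = 251 + 0.73 × (26 − 251) = 251 + 0.73 × -225 = 86.75 → 87
G = 248 + 0.73 × (188 − 248) = 248 + 0.73 × -60 = 204.2 → 204
B = 240 + 0.73 × (156 − 240) = 240 + 0.73 × -84 = 178.68 → 179
So the blended color is (87, 204, 179), about #57ccb3.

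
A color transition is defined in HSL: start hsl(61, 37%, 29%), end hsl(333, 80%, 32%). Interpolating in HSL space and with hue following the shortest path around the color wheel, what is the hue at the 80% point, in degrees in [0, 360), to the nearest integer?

351

Hue: 333 − 61 = 272°, but |272| > 180 so the shorter arc goes the other way: Δh = 272 − 360 = -88°.
H = 61 + 0.8 × (-88) = -9.4 → -9 → -9 mod 360 = 351°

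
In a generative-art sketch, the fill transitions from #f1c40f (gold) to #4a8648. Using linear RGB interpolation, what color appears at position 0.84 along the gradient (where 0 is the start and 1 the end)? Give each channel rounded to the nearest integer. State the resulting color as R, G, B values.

#f1c40f → (241, 196, 15); #4a8648 → (74, 134, 72).
R = 241 + 0.84 × (74 − 241) = 241 + 0.84 × -167 = 100.72 → 101
G = 196 + 0.84 × (134 − 196) = 196 + 0.84 × -62 = 143.92 → 144
B = 15 + 0.84 × (72 − 15) = 15 + 0.84 × 57 = 62.88 → 63

(101, 144, 63)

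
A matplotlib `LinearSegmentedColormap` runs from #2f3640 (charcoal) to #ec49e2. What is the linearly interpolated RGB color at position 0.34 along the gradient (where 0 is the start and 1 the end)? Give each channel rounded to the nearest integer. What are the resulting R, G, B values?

#2f3640 → (47, 54, 64); #ec49e2 → (236, 73, 226).
R = 47 + 0.34 × (236 − 47) = 47 + 0.34 × 189 = 111.26 → 111
G = 54 + 0.34 × (73 − 54) = 54 + 0.34 × 19 = 60.46 → 60
B = 64 + 0.34 × (226 − 64) = 64 + 0.34 × 162 = 119.08 → 119

(111, 60, 119)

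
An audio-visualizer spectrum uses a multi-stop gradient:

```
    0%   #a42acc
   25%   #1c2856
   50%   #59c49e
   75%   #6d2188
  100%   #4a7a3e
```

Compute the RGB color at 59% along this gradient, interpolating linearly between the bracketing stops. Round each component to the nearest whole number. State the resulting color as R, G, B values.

(96, 137, 150)

59% lies between the 50% and 75% stops, so the local fraction is t = (59 − 50)/(75 − 50) = 9/25 ≈ 0.36.
#59c49e → (89, 196, 158); #6d2188 → (109, 33, 136).
R = 89 + 0.36 × (109 − 89) = 96.2 → 96
G = 196 + 0.36 × (33 − 196) = 137.32 → 137
B = 158 + 0.36 × (136 − 158) = 150.08 → 150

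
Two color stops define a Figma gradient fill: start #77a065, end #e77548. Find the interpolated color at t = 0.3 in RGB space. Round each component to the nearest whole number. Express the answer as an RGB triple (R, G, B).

(153, 147, 92)

#77a065 → (119, 160, 101); #e77548 → (231, 117, 72).
R = 119 + 0.3 × (231 − 119) = 119 + 0.3 × 112 = 152.6 → 153
G = 160 + 0.3 × (117 − 160) = 160 + 0.3 × -43 = 147.1 → 147
B = 101 + 0.3 × (72 − 101) = 101 + 0.3 × -29 = 92.3 → 92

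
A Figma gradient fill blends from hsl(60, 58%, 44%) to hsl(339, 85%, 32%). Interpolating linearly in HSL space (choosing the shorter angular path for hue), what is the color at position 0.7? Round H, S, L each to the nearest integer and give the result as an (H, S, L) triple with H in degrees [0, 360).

Hue: 339 − 60 = 279°, but |279| > 180 so the shorter arc goes the other way: Δh = 279 − 360 = -81°.
H = 60 + 0.7 × (-81) = 3.3 → 3°
S = 58 + 0.7 × (85 − 58) = 76.9 → 77%
L = 44 + 0.7 × (32 − 44) = 35.6 → 36%

(3, 77, 36)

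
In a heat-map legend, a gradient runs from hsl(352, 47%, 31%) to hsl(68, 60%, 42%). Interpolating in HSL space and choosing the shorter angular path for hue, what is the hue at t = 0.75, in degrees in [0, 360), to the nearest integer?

Hue: 68 − 352 = -284°, but |-284| > 180 so the shorter arc goes the other way: Δh = -284 + 360 = 76°.
H = 352 + 0.75 × (76) = 409 → 409 → 409 mod 360 = 49°

49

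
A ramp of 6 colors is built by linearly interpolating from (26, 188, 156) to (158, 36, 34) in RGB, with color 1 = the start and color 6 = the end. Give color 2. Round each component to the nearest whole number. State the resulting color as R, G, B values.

With 6 swatches and endpoints inclusive, swatch 2 sits at t = (2 − 1)/(6 − 1) = 1/5 ≈ 0.2.
R = 26 + 0.2 × (158 − 26) = 52.4 → 52
G = 188 + 0.2 × (36 − 188) = 157.6 → 158
B = 156 + 0.2 × (34 − 156) = 131.6 → 132

(52, 158, 132)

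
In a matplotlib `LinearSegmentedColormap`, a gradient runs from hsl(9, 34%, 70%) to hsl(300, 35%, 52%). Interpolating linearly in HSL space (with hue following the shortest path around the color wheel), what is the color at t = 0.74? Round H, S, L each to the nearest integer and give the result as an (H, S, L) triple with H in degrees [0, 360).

(318, 35, 57)

Hue: 300 − 9 = 291°, but |291| > 180 so the shorter arc goes the other way: Δh = 291 − 360 = -69°.
H = 9 + 0.74 × (-69) = -42.06 → -42 → -42 mod 360 = 318°
S = 34 + 0.74 × (35 − 34) = 34.74 → 35%
L = 70 + 0.74 × (52 − 70) = 56.68 → 57%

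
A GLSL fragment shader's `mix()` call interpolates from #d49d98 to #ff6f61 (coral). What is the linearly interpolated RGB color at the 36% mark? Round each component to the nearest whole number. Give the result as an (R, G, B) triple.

(227, 140, 132)

#d49d98 → (212, 157, 152); #ff6f61 → (255, 111, 97).
36% corresponds to t = 0.36.
R = 212 + 0.36 × (255 − 212) = 212 + 0.36 × 43 = 227.48 → 227
G = 157 + 0.36 × (111 − 157) = 157 + 0.36 × -46 = 140.44 → 140
B = 152 + 0.36 × (97 − 152) = 152 + 0.36 × -55 = 132.2 → 132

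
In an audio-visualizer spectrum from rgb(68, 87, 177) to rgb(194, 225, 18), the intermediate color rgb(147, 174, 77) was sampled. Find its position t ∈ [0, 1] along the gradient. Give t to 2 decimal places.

Invert the lerp on the B channel (largest span, 159): t = (77 − 177) / (18 − 177) = -100/-159 = 0.62893.
Check on R: (147 − 68)/(194 − 68) = 0.627 ✓

0.63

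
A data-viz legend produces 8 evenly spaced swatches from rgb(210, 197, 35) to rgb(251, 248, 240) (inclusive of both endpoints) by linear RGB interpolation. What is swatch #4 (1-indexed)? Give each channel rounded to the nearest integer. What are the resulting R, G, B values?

(228, 219, 123)

With 8 swatches and endpoints inclusive, swatch 4 sits at t = (4 − 1)/(8 − 1) = 3/7 ≈ 0.4286.
R = 210 + 0.4286 × (251 − 210) = 227.573 → 228
G = 197 + 0.4286 × (248 − 197) = 218.859 → 219
B = 35 + 0.4286 × (240 − 35) = 122.863 → 123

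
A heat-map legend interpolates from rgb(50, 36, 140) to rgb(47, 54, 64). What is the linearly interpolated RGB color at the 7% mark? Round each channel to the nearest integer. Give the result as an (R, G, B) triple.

7% corresponds to t = 0.07.
R = 50 + 0.07 × (47 − 50) = 50 + 0.07 × -3 = 49.79 → 50
G = 36 + 0.07 × (54 − 36) = 36 + 0.07 × 18 = 37.26 → 37
B = 140 + 0.07 × (64 − 140) = 140 + 0.07 × -76 = 134.68 → 135
So the blended color is (50, 37, 135), about #322587.

(50, 37, 135)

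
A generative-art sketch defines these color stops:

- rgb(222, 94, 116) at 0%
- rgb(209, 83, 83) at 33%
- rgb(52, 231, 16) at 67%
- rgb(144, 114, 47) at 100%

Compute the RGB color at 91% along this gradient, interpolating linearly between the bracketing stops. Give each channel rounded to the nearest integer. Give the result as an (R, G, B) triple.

(119, 146, 39)

91% lies between the 67% and 100% stops, so the local fraction is t = (91 − 67)/(100 − 67) = 24/33 ≈ 0.7273.
R = 52 + 0.7273 × (144 − 52) = 118.912 → 119
G = 231 + 0.7273 × (114 − 231) = 145.906 → 146
B = 16 + 0.7273 × (47 − 16) = 38.546 → 39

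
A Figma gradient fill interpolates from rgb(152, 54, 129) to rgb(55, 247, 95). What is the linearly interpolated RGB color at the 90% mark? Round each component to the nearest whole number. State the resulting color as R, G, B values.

(65, 228, 98)

90% corresponds to t = 0.9.
R = 152 + 0.9 × (55 − 152) = 152 + 0.9 × -97 = 64.7 → 65
G = 54 + 0.9 × (247 − 54) = 54 + 0.9 × 193 = 227.7 → 228
B = 129 + 0.9 × (95 − 129) = 129 + 0.9 × -34 = 98.4 → 98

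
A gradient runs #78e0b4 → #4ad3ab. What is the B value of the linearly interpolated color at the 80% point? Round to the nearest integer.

B₁ = 180 (from #78e0b4), B₂ = 171 (from #4ad3ab).
B = 180 + 0.8 × (171 − 180) = 172.8 → 173

173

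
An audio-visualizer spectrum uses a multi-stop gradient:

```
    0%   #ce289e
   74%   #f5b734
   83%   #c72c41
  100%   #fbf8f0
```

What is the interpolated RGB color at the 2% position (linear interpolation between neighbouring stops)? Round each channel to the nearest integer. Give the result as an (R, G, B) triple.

(207, 44, 155)

2% lies between the 0% and 74% stops, so the local fraction is t = (2 − 0)/(74 − 0) = 2/74 ≈ 0.027.
#ce289e → (206, 40, 158); #f5b734 → (245, 183, 52).
R = 206 + 0.027 × (245 − 206) = 207.053 → 207
G = 40 + 0.027 × (183 − 40) = 43.861 → 44
B = 158 + 0.027 × (52 − 158) = 155.138 → 155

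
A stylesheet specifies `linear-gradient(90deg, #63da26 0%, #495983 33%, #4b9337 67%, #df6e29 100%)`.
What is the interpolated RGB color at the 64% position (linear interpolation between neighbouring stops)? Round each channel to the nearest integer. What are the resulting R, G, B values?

(75, 142, 62)

64% lies between the 33% and 67% stops, so the local fraction is t = (64 − 33)/(67 − 33) = 31/34 ≈ 0.9118.
#495983 → (73, 89, 131); #4b9337 → (75, 147, 55).
R = 73 + 0.9118 × (75 − 73) = 74.824 → 75
G = 89 + 0.9118 × (147 − 89) = 141.884 → 142
B = 131 + 0.9118 × (55 − 131) = 61.703 → 62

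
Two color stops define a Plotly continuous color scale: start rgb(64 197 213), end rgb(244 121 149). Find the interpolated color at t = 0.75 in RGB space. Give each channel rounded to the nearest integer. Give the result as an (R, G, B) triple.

R = 64 + 0.75 × (244 − 64) = 64 + 0.75 × 180 = 199 → 199
G = 197 + 0.75 × (121 − 197) = 197 + 0.75 × -76 = 140 → 140
B = 213 + 0.75 × (149 − 213) = 213 + 0.75 × -64 = 165 → 165
So the blended color is (199, 140, 165), about #c78ca5.

(199, 140, 165)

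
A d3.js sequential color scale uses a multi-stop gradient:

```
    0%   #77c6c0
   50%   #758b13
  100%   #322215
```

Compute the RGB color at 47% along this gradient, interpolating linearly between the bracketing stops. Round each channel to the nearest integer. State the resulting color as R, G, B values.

47% lies between the 0% and 50% stops, so the local fraction is t = (47 − 0)/(50 − 0) = 47/50 ≈ 0.94.
#77c6c0 → (119, 198, 192); #758b13 → (117, 139, 19).
R = 119 + 0.94 × (117 − 119) = 117.12 → 117
G = 198 + 0.94 × (139 − 198) = 142.54 → 143
B = 192 + 0.94 × (19 − 192) = 29.38 → 29

(117, 143, 29)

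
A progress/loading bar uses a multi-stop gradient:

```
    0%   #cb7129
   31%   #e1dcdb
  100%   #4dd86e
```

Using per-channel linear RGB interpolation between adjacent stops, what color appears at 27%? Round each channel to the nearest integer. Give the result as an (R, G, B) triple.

(222, 206, 196)

27% lies between the 0% and 31% stops, so the local fraction is t = (27 − 0)/(31 − 0) = 27/31 ≈ 0.871.
#cb7129 → (203, 113, 41); #e1dcdb → (225, 220, 219).
R = 203 + 0.871 × (225 − 203) = 222.162 → 222
G = 113 + 0.871 × (220 − 113) = 206.197 → 206
B = 41 + 0.871 × (219 − 41) = 196.038 → 196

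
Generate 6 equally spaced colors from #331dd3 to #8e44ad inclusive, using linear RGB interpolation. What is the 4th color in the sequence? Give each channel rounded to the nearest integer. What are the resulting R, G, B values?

(106, 52, 188)

With 6 swatches and endpoints inclusive, swatch 4 sits at t = (4 − 1)/(6 − 1) = 3/5 ≈ 0.6.
#331dd3 → (51, 29, 211); #8e44ad → (142, 68, 173).
R = 51 + 0.6 × (142 − 51) = 105.6 → 106
G = 29 + 0.6 × (68 − 29) = 52.4 → 52
B = 211 + 0.6 × (173 − 211) = 188.2 → 188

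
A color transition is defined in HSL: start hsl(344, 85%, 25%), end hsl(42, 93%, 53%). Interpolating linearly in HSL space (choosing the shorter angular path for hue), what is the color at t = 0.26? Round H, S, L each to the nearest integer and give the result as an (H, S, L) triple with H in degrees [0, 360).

(359, 87, 32)

Hue: 42 − 344 = -302°, but |-302| > 180 so the shorter arc goes the other way: Δh = -302 + 360 = 58°.
H = 344 + 0.26 × (58) = 359.08 → 359°
S = 85 + 0.26 × (93 − 85) = 87.08 → 87%
L = 25 + 0.26 × (53 − 25) = 32.28 → 32%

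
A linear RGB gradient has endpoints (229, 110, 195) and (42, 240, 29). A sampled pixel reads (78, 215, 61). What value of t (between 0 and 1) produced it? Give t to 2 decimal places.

0.81

Invert the lerp on the R channel (largest span, 187): t = (78 − 229) / (42 − 229) = -151/-187 = 0.80749.
Check on G: (215 − 110)/(240 − 110) = 0.8077 ✓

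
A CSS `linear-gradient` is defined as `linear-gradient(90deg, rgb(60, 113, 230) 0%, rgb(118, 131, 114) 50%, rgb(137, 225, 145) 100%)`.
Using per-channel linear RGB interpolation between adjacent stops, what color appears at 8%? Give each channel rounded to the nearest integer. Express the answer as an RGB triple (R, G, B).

8% lies between the 0% and 50% stops, so the local fraction is t = (8 − 0)/(50 − 0) = 8/50 ≈ 0.16.
R = 60 + 0.16 × (118 − 60) = 69.28 → 69
G = 113 + 0.16 × (131 − 113) = 115.88 → 116
B = 230 + 0.16 × (114 − 230) = 211.44 → 211

(69, 116, 211)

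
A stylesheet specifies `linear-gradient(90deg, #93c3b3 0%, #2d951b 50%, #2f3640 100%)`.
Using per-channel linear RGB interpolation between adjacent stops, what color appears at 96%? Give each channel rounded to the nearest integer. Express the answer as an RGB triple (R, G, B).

(47, 62, 61)

96% lies between the 50% and 100% stops, so the local fraction is t = (96 − 50)/(100 − 50) = 46/50 ≈ 0.92.
#2d951b → (45, 149, 27); #2f3640 → (47, 54, 64).
R = 45 + 0.92 × (47 − 45) = 46.84 → 47
G = 149 + 0.92 × (54 − 149) = 61.6 → 62
B = 27 + 0.92 × (64 − 27) = 61.04 → 61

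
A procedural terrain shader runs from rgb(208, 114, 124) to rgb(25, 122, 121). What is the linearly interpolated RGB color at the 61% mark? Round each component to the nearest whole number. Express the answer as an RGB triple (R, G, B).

(96, 119, 122)

61% corresponds to t = 0.61.
R = 208 + 0.61 × (25 − 208) = 208 + 0.61 × -183 = 96.37 → 96
G = 114 + 0.61 × (122 − 114) = 114 + 0.61 × 8 = 118.88 → 119
B = 124 + 0.61 × (121 − 124) = 124 + 0.61 × -3 = 122.17 → 122
So the blended color is (96, 119, 122), about #60777a.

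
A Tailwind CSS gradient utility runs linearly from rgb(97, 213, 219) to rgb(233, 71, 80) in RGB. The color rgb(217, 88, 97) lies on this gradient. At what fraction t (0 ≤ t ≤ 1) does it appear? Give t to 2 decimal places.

Invert the lerp on the G channel (largest span, 142): t = (88 − 213) / (71 − 213) = -125/-142 = 0.88028.
Check on R: (217 − 97)/(233 − 97) = 0.8824 ✓

0.88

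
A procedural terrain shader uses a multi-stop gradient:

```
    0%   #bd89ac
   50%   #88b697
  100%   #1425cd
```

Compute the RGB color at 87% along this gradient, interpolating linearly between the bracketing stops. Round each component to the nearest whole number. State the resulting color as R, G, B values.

(50, 75, 191)

87% lies between the 50% and 100% stops, so the local fraction is t = (87 − 50)/(100 − 50) = 37/50 ≈ 0.74.
#88b697 → (136, 182, 151); #1425cd → (20, 37, 205).
R = 136 + 0.74 × (20 − 136) = 50.16 → 50
G = 182 + 0.74 × (37 − 182) = 74.7 → 75
B = 151 + 0.74 × (205 − 151) = 190.96 → 191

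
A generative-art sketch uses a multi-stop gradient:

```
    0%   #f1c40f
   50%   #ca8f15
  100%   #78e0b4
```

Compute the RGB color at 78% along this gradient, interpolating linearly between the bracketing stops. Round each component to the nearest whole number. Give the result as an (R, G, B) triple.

(156, 188, 110)

78% lies between the 50% and 100% stops, so the local fraction is t = (78 − 50)/(100 − 50) = 28/50 ≈ 0.56.
#ca8f15 → (202, 143, 21); #78e0b4 → (120, 224, 180).
R = 202 + 0.56 × (120 − 202) = 156.08 → 156
G = 143 + 0.56 × (224 − 143) = 188.36 → 188
B = 21 + 0.56 × (180 − 21) = 110.04 → 110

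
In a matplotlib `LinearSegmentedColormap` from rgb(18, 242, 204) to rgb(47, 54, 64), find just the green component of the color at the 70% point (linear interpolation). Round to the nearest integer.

G = 242 + 0.7 × (54 − 242) = 110.4 → 110

110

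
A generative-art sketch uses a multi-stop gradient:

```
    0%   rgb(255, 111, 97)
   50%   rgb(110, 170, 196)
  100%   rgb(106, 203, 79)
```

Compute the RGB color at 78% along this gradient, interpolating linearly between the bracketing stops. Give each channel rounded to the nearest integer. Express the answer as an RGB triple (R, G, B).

78% lies between the 50% and 100% stops, so the local fraction is t = (78 − 50)/(100 − 50) = 28/50 ≈ 0.56.
R = 110 + 0.56 × (106 − 110) = 107.76 → 108
G = 170 + 0.56 × (203 − 170) = 188.48 → 188
B = 196 + 0.56 × (79 − 196) = 130.48 → 130

(108, 188, 130)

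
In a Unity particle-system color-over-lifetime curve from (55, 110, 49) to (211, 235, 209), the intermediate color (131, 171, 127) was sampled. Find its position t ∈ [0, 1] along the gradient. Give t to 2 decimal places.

0.49

Invert the lerp on the B channel (largest span, 160): t = (127 − 49) / (209 − 49) = 78/160 = 0.4875.
Check on R: (131 − 55)/(211 − 55) = 0.4872 ✓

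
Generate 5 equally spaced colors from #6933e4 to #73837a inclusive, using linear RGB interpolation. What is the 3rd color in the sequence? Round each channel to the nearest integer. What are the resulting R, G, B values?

With 5 swatches and endpoints inclusive, swatch 3 sits at t = (3 − 1)/(5 − 1) = 2/4 ≈ 0.5.
#6933e4 → (105, 51, 228); #73837a → (115, 131, 122).
R = 105 + 0.5 × (115 − 105) = 110 → 110
G = 51 + 0.5 × (131 − 51) = 91 → 91
B = 228 + 0.5 × (122 − 228) = 175 → 175

(110, 91, 175)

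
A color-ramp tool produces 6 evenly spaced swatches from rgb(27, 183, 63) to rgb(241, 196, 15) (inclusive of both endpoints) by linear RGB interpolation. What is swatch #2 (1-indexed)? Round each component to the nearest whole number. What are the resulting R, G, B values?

(70, 186, 53)

With 6 swatches and endpoints inclusive, swatch 2 sits at t = (2 − 1)/(6 − 1) = 1/5 ≈ 0.2.
R = 27 + 0.2 × (241 − 27) = 69.8 → 70
G = 183 + 0.2 × (196 − 183) = 185.6 → 186
B = 63 + 0.2 × (15 − 63) = 53.4 → 53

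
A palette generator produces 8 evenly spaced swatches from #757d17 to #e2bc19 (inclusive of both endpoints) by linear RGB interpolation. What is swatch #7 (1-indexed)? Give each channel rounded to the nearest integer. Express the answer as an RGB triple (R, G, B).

(210, 179, 25)

With 8 swatches and endpoints inclusive, swatch 7 sits at t = (7 − 1)/(8 − 1) = 6/7 ≈ 0.8571.
#757d17 → (117, 125, 23); #e2bc19 → (226, 188, 25).
R = 117 + 0.8571 × (226 − 117) = 210.424 → 210
G = 125 + 0.8571 × (188 − 125) = 178.997 → 179
B = 23 + 0.8571 × (25 − 23) = 24.714 → 25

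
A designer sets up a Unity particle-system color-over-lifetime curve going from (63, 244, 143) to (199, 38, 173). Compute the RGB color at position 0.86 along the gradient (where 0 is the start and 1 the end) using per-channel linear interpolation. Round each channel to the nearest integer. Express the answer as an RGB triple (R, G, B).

R = 63 + 0.86 × (199 − 63) = 63 + 0.86 × 136 = 179.96 → 180
G = 244 + 0.86 × (38 − 244) = 244 + 0.86 × -206 = 66.84 → 67
B = 143 + 0.86 × (173 − 143) = 143 + 0.86 × 30 = 168.8 → 169

(180, 67, 169)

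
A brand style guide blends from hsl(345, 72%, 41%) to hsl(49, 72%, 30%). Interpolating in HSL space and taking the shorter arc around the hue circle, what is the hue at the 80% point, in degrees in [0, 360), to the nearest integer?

36

Hue: 49 − 345 = -296°, but |-296| > 180 so the shorter arc goes the other way: Δh = -296 + 360 = 64°.
H = 345 + 0.8 × (64) = 396.2 → 396 → 396 mod 360 = 36°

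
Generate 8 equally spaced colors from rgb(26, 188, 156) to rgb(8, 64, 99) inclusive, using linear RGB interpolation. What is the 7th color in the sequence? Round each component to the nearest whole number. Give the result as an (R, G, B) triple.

With 8 swatches and endpoints inclusive, swatch 7 sits at t = (7 − 1)/(8 − 1) = 6/7 ≈ 0.8571.
R = 26 + 0.8571 × (8 − 26) = 10.572 → 11
G = 188 + 0.8571 × (64 − 188) = 81.72 → 82
B = 156 + 0.8571 × (99 − 156) = 107.145 → 107

(11, 82, 107)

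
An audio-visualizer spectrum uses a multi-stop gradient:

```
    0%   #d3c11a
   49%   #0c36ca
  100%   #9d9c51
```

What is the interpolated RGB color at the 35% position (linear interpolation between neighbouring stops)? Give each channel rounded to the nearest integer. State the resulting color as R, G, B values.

(69, 94, 152)

35% lies between the 0% and 49% stops, so the local fraction is t = (35 − 0)/(49 − 0) = 35/49 ≈ 0.7143.
#d3c11a → (211, 193, 26); #0c36ca → (12, 54, 202).
R = 211 + 0.7143 × (12 − 211) = 68.854 → 69
G = 193 + 0.7143 × (54 − 193) = 93.712 → 94
B = 26 + 0.7143 × (202 − 26) = 151.717 → 152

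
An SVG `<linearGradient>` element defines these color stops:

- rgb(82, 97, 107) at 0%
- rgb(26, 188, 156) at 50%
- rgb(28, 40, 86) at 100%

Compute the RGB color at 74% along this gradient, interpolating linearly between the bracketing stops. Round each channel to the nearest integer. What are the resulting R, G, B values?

74% lies between the 50% and 100% stops, so the local fraction is t = (74 − 50)/(100 − 50) = 24/50 ≈ 0.48.
R = 26 + 0.48 × (28 − 26) = 26.96 → 27
G = 188 + 0.48 × (40 − 188) = 116.96 → 117
B = 156 + 0.48 × (86 − 156) = 122.4 → 122

(27, 117, 122)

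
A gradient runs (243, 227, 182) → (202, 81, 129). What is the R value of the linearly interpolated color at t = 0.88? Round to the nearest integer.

207

R = 243 + 0.88 × (202 − 243) = 206.92 → 207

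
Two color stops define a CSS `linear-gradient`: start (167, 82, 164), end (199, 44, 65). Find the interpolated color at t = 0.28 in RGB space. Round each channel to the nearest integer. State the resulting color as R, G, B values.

R = 167 + 0.28 × (199 − 167) = 167 + 0.28 × 32 = 175.96 → 176
G = 82 + 0.28 × (44 − 82) = 82 + 0.28 × -38 = 71.36 → 71
B = 164 + 0.28 × (65 − 164) = 164 + 0.28 × -99 = 136.28 → 136

(176, 71, 136)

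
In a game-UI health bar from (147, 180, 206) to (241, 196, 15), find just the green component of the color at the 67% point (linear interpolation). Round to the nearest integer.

G = 180 + 0.67 × (196 − 180) = 190.72 → 191

191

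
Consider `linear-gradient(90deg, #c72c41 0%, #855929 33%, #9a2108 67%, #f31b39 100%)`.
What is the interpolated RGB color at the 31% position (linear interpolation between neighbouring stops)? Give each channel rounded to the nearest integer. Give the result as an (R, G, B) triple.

31% lies between the 0% and 33% stops, so the local fraction is t = (31 − 0)/(33 − 0) = 31/33 ≈ 0.9394.
#c72c41 → (199, 44, 65); #855929 → (133, 89, 41).
R = 199 + 0.9394 × (133 − 199) = 137 → 137
G = 44 + 0.9394 × (89 − 44) = 86.273 → 86
B = 65 + 0.9394 × (41 − 65) = 42.454 → 42

(137, 86, 42)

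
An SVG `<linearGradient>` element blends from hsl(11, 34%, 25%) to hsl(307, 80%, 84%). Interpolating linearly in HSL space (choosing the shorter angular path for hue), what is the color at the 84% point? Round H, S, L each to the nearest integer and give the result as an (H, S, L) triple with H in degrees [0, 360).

(317, 73, 75)

Hue: 307 − 11 = 296°, but |296| > 180 so the shorter arc goes the other way: Δh = 296 − 360 = -64°.
H = 11 + 0.84 × (-64) = -42.76 → -43 → -43 mod 360 = 317°
S = 34 + 0.84 × (80 − 34) = 72.64 → 73%
L = 25 + 0.84 × (84 − 25) = 74.56 → 75%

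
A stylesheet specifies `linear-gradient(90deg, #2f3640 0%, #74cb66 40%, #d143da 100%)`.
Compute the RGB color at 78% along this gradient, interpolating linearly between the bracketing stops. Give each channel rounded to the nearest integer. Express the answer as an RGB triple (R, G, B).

78% lies between the 40% and 100% stops, so the local fraction is t = (78 − 40)/(100 − 40) = 38/60 ≈ 0.6333.
#74cb66 → (116, 203, 102); #d143da → (209, 67, 218).
R = 116 + 0.6333 × (209 − 116) = 174.897 → 175
G = 203 + 0.6333 × (67 − 203) = 116.871 → 117
B = 102 + 0.6333 × (218 − 102) = 175.463 → 175

(175, 117, 175)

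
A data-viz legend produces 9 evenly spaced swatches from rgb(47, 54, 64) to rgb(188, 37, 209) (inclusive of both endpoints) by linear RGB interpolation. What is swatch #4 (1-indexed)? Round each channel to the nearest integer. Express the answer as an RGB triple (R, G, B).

(100, 48, 118)

With 9 swatches and endpoints inclusive, swatch 4 sits at t = (4 − 1)/(9 − 1) = 3/8 ≈ 0.375.
R = 47 + 0.375 × (188 − 47) = 99.875 → 100
G = 54 + 0.375 × (37 − 54) = 47.625 → 48
B = 64 + 0.375 × (209 − 64) = 118.375 → 118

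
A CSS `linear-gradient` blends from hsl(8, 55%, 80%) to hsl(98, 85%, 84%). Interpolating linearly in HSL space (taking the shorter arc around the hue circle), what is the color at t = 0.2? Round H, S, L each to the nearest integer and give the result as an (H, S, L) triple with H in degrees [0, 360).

Hue arc: Δh = 98 − 8 = 90° (|Δh| ≤ 180, already the shorter path).
H = 8 + 0.2 × (90) = 26 → 26°
S = 55 + 0.2 × (85 − 55) = 61 → 61%
L = 80 + 0.2 × (84 − 80) = 80.8 → 81%

(26, 61, 81)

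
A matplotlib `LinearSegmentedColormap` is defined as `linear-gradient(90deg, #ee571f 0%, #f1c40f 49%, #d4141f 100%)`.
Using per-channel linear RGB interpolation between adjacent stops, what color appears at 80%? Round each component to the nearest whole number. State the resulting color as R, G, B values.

80% lies between the 49% and 100% stops, so the local fraction is t = (80 − 49)/(100 − 49) = 31/51 ≈ 0.6078.
#f1c40f → (241, 196, 15); #d4141f → (212, 20, 31).
R = 241 + 0.6078 × (212 − 241) = 223.374 → 223
G = 196 + 0.6078 × (20 − 196) = 89.027 → 89
B = 15 + 0.6078 × (31 − 15) = 24.725 → 25

(223, 89, 25)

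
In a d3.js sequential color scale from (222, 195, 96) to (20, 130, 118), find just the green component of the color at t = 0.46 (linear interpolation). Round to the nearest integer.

165

G = 195 + 0.46 × (130 − 195) = 165.1 → 165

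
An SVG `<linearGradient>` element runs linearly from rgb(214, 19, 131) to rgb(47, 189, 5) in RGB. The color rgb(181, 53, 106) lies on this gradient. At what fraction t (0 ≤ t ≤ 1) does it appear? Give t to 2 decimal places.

Invert the lerp on the G channel (largest span, 170): t = (53 − 19) / (189 − 19) = 34/170 = 0.2.
Check on R: (181 − 214)/(47 − 214) = 0.1976 ✓

0.20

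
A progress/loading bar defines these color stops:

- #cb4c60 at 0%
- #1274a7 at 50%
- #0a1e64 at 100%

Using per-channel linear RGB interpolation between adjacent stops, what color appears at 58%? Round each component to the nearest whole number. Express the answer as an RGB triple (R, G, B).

(17, 102, 156)

58% lies between the 50% and 100% stops, so the local fraction is t = (58 − 50)/(100 − 50) = 8/50 ≈ 0.16.
#1274a7 → (18, 116, 167); #0a1e64 → (10, 30, 100).
R = 18 + 0.16 × (10 − 18) = 16.72 → 17
G = 116 + 0.16 × (30 − 116) = 102.24 → 102
B = 167 + 0.16 × (100 − 167) = 156.28 → 156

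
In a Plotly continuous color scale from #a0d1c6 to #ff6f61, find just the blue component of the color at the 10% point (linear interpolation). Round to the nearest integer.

B₁ = 198 (from #a0d1c6), B₂ = 97 (from #ff6f61).
B = 198 + 0.1 × (97 − 198) = 187.9 → 188

188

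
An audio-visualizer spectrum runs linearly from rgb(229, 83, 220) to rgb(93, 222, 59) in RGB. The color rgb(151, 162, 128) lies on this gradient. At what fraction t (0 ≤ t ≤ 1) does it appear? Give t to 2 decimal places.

0.57

Invert the lerp on the B channel (largest span, 161): t = (128 − 220) / (59 − 220) = -92/-161 = 0.57143.
Check on R: (151 − 229)/(93 − 229) = 0.5735 ✓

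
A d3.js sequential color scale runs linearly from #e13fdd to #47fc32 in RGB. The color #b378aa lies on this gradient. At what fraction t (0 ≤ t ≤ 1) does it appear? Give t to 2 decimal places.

Invert the lerp on the G channel (largest span, 189): t = (120 − 63) / (252 − 63) = 57/189 = 0.30159.
Check on R: (179 − 225)/(71 − 225) = 0.2987 ✓

0.30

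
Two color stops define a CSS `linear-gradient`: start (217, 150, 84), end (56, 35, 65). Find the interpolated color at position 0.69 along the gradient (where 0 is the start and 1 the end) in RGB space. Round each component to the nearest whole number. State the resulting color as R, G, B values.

R = 217 + 0.69 × (56 − 217) = 217 + 0.69 × -161 = 105.91 → 106
G = 150 + 0.69 × (35 − 150) = 150 + 0.69 × -115 = 70.65 → 71
B = 84 + 0.69 × (65 − 84) = 84 + 0.69 × -19 = 70.89 → 71

(106, 71, 71)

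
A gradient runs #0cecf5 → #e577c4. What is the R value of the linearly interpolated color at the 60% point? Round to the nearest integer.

R₁ = 12 (from #0cecf5), R₂ = 229 (from #e577c4).
R = 12 + 0.6 × (229 − 12) = 142.2 → 142

142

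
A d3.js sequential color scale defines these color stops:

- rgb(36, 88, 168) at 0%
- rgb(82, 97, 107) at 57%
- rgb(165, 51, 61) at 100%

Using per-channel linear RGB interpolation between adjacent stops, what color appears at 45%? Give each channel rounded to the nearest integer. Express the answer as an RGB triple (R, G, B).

(72, 95, 120)

45% lies between the 0% and 57% stops, so the local fraction is t = (45 − 0)/(57 − 0) = 45/57 ≈ 0.7895.
R = 36 + 0.7895 × (82 − 36) = 72.317 → 72
G = 88 + 0.7895 × (97 − 88) = 95.106 → 95
B = 168 + 0.7895 × (107 − 168) = 119.84 → 120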